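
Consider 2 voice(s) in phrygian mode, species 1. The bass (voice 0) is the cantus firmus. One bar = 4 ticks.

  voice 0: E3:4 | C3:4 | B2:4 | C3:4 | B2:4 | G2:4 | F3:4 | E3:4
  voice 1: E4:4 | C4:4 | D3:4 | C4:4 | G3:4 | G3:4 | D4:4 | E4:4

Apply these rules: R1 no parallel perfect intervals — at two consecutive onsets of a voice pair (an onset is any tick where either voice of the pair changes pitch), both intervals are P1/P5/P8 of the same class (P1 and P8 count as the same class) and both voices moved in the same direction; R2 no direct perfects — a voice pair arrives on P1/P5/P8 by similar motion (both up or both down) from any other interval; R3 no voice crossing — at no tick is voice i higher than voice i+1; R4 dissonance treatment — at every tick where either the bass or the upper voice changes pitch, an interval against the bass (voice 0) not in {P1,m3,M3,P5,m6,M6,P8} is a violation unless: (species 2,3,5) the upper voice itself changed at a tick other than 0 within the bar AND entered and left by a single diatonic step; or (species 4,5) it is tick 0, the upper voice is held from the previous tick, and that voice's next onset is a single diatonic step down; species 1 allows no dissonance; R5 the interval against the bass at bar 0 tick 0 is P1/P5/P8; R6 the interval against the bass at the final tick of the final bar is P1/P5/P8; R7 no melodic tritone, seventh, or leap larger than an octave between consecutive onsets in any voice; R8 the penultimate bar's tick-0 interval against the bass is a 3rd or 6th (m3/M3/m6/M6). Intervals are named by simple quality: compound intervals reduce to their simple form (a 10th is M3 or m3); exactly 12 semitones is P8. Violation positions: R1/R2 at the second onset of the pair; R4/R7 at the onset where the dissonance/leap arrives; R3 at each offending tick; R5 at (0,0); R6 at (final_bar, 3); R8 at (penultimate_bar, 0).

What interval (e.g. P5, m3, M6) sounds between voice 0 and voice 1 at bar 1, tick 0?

P8

voice 0=C3 voice 1=C4 -> P8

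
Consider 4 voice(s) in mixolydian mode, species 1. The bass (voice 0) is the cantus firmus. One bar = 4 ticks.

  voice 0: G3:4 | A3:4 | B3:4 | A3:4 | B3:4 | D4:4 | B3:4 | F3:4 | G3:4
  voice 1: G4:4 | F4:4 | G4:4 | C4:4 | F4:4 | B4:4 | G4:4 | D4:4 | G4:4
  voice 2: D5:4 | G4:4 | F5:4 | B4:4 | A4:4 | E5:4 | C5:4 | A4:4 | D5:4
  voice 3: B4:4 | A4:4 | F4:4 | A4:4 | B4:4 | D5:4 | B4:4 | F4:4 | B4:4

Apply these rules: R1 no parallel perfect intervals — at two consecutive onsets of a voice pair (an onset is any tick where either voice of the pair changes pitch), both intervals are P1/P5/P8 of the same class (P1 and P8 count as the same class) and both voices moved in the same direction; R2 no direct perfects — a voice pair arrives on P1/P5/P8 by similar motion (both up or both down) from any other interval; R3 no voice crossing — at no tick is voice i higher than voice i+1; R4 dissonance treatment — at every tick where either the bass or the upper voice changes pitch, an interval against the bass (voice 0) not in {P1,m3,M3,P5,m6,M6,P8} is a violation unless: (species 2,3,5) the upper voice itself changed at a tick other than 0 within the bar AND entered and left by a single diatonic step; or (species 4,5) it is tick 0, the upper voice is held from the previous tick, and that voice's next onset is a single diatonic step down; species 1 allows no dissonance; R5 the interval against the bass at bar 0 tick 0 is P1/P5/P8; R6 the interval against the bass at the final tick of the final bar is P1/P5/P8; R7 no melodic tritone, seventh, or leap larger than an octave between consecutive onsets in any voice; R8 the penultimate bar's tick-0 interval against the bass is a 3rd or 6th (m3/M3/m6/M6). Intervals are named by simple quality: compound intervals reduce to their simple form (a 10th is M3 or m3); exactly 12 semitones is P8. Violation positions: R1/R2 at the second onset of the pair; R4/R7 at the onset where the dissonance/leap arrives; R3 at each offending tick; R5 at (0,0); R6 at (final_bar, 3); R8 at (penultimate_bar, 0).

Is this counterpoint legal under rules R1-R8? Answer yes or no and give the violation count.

bar 0: v0=G3 v1=G4 v2=D5 v3=B4 (M3)
bar 1: v0=A3 v1=F4 v2=G4 v3=A4 (P8)
bar 2: v0=B3 v1=G4 v2=F5 v3=F4 (TT)
bar 3: v0=A3 v1=C4 v2=B4 v3=A4 (P8)
bar 4: v0=B3 v1=F4 v2=A4 v3=B4 (P8)
bar 5: v0=D4 v1=B4 v2=E5 v3=D5 (P8)
bar 6: v0=B3 v1=G4 v2=C5 v3=B4 (P8)
bar 7: v0=F3 v1=D4 v2=A4 v3=F4 (P8)
bar 8: v0=G3 v1=G4 v2=D5 v3=B4 (M3)
  R3 @ bar0.0: D5 above B4
  R5 @ bar0.0: opens on M3
  R3 @ bar0.1: D5 above B4
  R3 @ bar0.2: D5 above B4
  R3 @ bar0.3: D5 above B4
  R4 @ bar1.0: A3/G4 m7 untreated
  R3 @ bar2.0: F5 above F4
  R4 @ bar2.0: B3/F5 TT untreated
  R4 @ bar2.0: B3/F4 TT untreated
  R7 @ bar2.0: G4->F5 leap 10st
  R3 @ bar2.1: F5 above F4
  R3 @ bar2.2: F5 above F4
  R3 @ bar2.3: F5 above F4
  R3 @ bar3.0: B4 above A4
  R4 @ bar3.0: A3/B4 M2 untreated
  R7 @ bar3.0: F5->B4 leap 6st
  R3 @ bar3.1: B4 above A4
  R3 @ bar3.2: B4 above A4
  R3 @ bar3.3: B4 above A4
  R1 @ bar4.0: A3/A4 P8 -> B3/B4 P8 similar
  R4 @ bar4.0: B3/F4 TT untreated
  R4 @ bar4.0: B3/A4 m7 untreated
  R1 @ bar5.0: B3/B4 P8 -> D4/D5 P8 similar
  R3 @ bar5.0: E5 above D5
  R4 @ bar5.0: D4/E5 M2 untreated
  R7 @ bar5.0: F4->B4 leap 6st
  R3 @ bar5.1: E5 above D5
  R3 @ bar5.2: E5 above D5
  R3 @ bar5.3: E5 above D5
  R1 @ bar6.0: D4/D5 P8 -> B3/B4 P8 similar
  R3 @ bar6.0: C5 above B4
  R4 @ bar6.0: B3/C5 m2 untreated
  R3 @ bar6.1: C5 above B4
  R3 @ bar6.2: C5 above B4
  R3 @ bar6.3: C5 above B4
  R1 @ bar7.0: B3/B4 P8 -> F3/F4 P8 similar
  R2 @ bar7.0: G4/C5 P4 -> D4/A4 P5 similar
  R3 @ bar7.0: A4 above F4
  R7 @ bar7.0: B3->F3 leap 6st
  R7 @ bar7.0: B4->F4 leap 6st
  R8 @ bar7.0: penult P8 not 3rd/6th
  R3 @ bar7.1: A4 above F4
  R3 @ bar7.2: A4 above F4
  R3 @ bar7.3: A4 above F4
  R1 @ bar8.0: D4/A4 P5 -> G4/D5 P5 similar
  R2 @ bar8.0: F3/D4 M6 -> G3/G4 P8 similar
  R2 @ bar8.0: F3/A4 M3 -> G3/D5 P5 similar
  R3 @ bar8.0: D5 above B4
  R7 @ bar8.0: F4->B4 leap 6st
  R3 @ bar8.1: D5 above B4
  R3 @ bar8.2: D5 above B4
  R3 @ bar8.3: D5 above B4
  R6 @ bar8.3: closes on M3

No (53 violations)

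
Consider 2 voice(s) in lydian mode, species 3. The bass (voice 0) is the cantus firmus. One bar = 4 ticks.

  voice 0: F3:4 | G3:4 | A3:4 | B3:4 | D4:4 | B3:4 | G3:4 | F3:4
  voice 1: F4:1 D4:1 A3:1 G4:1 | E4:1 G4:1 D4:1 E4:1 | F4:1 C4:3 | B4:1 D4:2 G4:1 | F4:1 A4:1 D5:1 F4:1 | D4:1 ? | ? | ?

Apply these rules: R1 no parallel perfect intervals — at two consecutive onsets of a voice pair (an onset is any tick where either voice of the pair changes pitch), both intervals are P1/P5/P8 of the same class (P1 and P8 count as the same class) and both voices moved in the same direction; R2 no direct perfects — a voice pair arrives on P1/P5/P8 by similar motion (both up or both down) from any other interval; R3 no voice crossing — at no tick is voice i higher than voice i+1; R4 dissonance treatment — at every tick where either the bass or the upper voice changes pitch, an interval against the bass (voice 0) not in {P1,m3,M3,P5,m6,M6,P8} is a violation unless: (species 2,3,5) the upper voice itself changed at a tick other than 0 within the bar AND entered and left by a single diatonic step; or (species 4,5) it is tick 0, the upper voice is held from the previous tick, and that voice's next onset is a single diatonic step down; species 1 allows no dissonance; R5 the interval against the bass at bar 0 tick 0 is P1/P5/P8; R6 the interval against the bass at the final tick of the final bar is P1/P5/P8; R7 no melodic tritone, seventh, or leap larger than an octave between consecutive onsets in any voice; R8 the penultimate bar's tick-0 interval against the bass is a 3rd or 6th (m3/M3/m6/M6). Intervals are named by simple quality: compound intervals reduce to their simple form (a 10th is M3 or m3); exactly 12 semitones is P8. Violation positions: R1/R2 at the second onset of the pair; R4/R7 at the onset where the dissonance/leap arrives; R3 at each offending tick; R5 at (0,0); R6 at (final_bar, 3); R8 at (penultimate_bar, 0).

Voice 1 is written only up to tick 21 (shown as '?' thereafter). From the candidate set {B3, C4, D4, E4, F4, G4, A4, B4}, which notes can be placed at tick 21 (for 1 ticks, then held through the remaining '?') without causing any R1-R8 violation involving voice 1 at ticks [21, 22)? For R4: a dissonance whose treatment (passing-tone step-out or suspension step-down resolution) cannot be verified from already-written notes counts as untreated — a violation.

B3: legal
C4: violates R4
D4: legal
E4: violates R4
F4: violates R4
G4: legal
A4: violates R4
B4: legal

{B3, B4, D4, G4}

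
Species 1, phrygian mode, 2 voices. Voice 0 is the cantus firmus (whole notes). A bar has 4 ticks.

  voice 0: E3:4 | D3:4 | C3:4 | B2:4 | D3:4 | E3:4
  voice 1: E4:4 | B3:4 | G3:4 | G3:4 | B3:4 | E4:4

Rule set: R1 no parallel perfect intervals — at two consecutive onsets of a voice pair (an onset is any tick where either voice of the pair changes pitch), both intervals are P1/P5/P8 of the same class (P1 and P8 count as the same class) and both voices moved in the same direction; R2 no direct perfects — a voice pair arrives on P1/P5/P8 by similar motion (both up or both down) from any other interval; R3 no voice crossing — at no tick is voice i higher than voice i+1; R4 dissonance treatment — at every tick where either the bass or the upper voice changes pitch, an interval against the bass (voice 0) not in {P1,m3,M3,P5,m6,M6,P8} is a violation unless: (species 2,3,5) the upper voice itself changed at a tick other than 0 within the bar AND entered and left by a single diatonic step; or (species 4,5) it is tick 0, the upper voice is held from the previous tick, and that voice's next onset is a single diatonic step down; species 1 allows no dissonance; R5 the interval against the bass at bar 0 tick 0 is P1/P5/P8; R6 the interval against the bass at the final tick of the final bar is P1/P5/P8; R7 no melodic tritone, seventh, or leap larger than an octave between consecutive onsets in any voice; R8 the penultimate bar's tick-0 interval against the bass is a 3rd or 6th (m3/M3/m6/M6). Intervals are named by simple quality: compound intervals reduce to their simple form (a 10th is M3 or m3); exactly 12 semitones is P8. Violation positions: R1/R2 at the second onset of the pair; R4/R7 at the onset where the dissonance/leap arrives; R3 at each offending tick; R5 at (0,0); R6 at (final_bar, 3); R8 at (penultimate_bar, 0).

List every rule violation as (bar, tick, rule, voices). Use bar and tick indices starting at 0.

(2, 0, R2, (0, 1))
(5, 0, R2, (0, 1))

bar 0: v0=E3 v1=E4 downbeat P8
bar 1: v0=D3 v1=B3 downbeat M6
bar 2: v0=C3 v1=G3 downbeat P5
bar 3: v0=B2 v1=G3 downbeat m6
bar 4: v0=D3 v1=B3 downbeat M6
bar 5: v0=E3 v1=E4 downbeat P8
  -> R2 @ bar 2 tick 0 v(0, 1): D3/B3 M6 -> C3/G3 P5 similar
  -> R2 @ bar 5 tick 0 v(0, 1): D3/B3 M6 -> E3/E4 P8 similar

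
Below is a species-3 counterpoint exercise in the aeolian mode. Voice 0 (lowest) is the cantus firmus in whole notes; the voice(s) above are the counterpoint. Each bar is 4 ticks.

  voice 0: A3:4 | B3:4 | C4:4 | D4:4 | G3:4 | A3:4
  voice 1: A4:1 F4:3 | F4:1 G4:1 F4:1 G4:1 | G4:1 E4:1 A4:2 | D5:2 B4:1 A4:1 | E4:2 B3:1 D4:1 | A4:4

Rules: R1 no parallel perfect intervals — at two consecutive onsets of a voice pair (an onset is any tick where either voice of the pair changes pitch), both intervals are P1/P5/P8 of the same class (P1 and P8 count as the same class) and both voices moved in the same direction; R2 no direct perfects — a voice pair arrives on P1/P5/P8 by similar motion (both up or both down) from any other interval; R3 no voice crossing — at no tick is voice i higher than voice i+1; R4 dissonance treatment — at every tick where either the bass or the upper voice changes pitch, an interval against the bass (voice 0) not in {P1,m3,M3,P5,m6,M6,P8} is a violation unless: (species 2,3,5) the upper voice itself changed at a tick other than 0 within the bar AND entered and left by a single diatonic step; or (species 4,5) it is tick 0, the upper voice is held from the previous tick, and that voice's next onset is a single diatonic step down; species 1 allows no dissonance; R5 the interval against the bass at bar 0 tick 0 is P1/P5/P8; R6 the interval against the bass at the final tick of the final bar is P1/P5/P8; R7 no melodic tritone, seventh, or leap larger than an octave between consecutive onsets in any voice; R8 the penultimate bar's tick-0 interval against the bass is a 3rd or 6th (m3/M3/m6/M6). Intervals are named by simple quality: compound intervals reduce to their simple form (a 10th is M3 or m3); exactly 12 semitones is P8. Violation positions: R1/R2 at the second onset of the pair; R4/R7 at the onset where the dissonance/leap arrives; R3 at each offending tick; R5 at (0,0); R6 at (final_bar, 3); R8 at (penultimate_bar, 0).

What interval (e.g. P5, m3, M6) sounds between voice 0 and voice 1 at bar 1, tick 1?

m6

voice 0=B3 voice 1=G4 -> m6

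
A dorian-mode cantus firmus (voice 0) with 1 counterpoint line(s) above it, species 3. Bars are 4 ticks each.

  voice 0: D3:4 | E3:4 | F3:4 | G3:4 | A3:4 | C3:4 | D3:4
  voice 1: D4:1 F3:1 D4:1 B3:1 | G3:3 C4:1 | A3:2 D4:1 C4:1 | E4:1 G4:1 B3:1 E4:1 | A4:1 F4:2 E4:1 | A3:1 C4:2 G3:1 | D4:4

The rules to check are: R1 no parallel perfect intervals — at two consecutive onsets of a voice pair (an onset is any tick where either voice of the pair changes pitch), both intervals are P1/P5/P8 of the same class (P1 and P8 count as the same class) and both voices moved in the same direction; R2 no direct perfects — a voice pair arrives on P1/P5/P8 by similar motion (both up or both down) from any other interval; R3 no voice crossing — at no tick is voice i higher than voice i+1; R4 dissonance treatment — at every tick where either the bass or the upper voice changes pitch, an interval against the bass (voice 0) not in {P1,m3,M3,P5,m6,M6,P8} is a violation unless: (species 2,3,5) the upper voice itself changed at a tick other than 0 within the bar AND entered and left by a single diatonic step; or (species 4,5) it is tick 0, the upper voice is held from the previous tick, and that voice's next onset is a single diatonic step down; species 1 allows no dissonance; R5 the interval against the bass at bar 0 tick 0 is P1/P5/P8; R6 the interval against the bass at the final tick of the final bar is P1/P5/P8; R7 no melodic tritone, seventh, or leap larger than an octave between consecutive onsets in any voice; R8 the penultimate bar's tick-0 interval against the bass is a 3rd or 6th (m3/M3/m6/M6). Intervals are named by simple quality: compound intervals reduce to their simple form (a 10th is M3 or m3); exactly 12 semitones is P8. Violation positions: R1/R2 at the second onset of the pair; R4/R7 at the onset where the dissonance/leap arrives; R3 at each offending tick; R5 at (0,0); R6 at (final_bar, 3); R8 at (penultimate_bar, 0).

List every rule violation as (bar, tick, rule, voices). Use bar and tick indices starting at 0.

(4, 0, R2, (0, 1))
(6, 0, R2, (0, 1))

bar 0: v0=D3 v1=D4 downbeat P8
bar 1: v0=E3 v1=G3 downbeat m3
bar 2: v0=F3 v1=A3 downbeat M3
bar 3: v0=G3 v1=E4 downbeat M6
bar 4: v0=A3 v1=A4 downbeat P8
bar 5: v0=C3 v1=A3 downbeat M6
bar 6: v0=D3 v1=D4 downbeat P8
  -> R2 @ bar 4 tick 0 v(0, 1): G3/E4 M6 -> A3/A4 P8 similar
  -> R2 @ bar 6 tick 0 v(0, 1): C3/G3 P5 -> D3/D4 P8 similar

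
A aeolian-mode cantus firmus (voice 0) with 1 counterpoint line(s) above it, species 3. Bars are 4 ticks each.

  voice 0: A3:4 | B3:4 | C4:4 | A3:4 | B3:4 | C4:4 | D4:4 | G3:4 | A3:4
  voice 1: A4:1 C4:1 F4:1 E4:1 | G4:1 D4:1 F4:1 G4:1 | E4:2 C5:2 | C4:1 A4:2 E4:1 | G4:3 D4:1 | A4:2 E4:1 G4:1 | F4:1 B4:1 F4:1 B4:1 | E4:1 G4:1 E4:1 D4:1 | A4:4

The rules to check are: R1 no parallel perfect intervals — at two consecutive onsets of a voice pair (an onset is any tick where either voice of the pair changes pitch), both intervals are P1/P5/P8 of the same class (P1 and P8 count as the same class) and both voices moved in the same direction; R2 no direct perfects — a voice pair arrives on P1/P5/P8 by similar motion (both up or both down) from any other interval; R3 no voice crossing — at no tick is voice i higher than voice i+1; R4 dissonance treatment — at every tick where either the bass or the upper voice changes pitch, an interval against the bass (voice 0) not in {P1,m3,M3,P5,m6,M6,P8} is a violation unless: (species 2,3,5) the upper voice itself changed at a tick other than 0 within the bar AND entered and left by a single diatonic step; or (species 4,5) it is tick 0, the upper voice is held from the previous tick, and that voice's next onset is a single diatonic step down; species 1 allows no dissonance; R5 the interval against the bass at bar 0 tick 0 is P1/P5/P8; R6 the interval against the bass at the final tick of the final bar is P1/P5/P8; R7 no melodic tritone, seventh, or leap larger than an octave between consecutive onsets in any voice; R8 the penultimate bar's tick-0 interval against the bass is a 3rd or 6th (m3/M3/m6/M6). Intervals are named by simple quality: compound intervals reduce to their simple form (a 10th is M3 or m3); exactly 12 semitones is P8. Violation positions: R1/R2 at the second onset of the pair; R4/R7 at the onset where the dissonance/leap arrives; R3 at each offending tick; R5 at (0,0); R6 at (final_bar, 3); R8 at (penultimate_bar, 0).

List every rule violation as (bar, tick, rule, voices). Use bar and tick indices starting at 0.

bar 0: v0=A3 v1=A4 downbeat P8
bar 1: v0=B3 v1=G4 downbeat m6
bar 2: v0=C4 v1=E4 downbeat M3
bar 3: v0=A3 v1=C4 downbeat m3
bar 4: v0=B3 v1=G4 downbeat m6
bar 5: v0=C4 v1=A4 downbeat M6
bar 6: v0=D4 v1=F4 downbeat m3
bar 7: v0=G3 v1=E4 downbeat M6
bar 8: v0=A3 v1=A4 downbeat P8
  -> R4 @ bar 1 tick 2 v(0, 1): B3/F4 TT untreated
  -> R7 @ bar 6 tick 1 v(1,): F4->B4 leap 6st
  -> R7 @ bar 6 tick 2 v(1,): B4->F4 leap 6st
  -> R7 @ bar 6 tick 3 v(1,): F4->B4 leap 6st
  -> R2 @ bar 8 tick 0 v(0, 1): G3/D4 P5 -> A3/A4 P8 similar

(1, 2, R4, (0, 1))
(6, 1, R7, (1,))
(6, 2, R7, (1,))
(6, 3, R7, (1,))
(8, 0, R2, (0, 1))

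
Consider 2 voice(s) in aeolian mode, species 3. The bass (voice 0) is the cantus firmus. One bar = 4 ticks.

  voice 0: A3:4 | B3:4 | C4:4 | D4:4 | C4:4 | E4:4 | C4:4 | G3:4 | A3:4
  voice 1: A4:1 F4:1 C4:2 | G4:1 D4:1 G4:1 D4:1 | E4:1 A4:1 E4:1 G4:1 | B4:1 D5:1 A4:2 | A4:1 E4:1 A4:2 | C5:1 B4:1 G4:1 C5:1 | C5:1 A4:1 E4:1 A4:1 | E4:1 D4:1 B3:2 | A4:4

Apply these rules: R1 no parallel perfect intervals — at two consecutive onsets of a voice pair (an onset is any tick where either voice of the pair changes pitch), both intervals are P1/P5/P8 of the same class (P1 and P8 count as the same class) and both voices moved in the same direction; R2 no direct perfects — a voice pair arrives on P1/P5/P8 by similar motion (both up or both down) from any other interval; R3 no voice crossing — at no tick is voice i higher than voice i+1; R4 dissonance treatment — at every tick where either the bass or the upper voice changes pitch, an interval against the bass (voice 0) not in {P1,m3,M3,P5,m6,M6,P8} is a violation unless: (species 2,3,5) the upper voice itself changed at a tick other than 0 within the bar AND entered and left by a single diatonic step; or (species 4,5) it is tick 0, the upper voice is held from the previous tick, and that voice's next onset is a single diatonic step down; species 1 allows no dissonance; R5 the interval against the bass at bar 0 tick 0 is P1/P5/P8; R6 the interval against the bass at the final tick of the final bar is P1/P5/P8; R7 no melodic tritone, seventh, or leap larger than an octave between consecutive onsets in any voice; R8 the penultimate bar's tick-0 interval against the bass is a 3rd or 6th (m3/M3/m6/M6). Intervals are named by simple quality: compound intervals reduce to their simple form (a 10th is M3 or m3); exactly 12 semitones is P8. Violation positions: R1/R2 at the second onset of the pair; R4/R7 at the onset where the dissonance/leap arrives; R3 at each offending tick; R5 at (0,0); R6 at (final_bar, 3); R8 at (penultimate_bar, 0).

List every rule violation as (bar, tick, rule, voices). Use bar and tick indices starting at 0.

bar 0: v0=A3 v1=A4 downbeat P8
bar 1: v0=B3 v1=G4 downbeat m6
bar 2: v0=C4 v1=E4 downbeat M3
bar 3: v0=D4 v1=B4 downbeat M6
bar 4: v0=C4 v1=A4 downbeat M6
bar 5: v0=E4 v1=C5 downbeat m6
bar 6: v0=C4 v1=C5 downbeat P8
bar 7: v0=G3 v1=E4 downbeat M6
bar 8: v0=A3 v1=A4 downbeat P8
  -> R2 @ bar 8 tick 0 v(0, 1): G3/B3 M3 -> A3/A4 P8 similar
  -> R7 @ bar 8 tick 0 v(1,): B3->A4 leap 10st

(8, 0, R2, (0, 1))
(8, 0, R7, (1,))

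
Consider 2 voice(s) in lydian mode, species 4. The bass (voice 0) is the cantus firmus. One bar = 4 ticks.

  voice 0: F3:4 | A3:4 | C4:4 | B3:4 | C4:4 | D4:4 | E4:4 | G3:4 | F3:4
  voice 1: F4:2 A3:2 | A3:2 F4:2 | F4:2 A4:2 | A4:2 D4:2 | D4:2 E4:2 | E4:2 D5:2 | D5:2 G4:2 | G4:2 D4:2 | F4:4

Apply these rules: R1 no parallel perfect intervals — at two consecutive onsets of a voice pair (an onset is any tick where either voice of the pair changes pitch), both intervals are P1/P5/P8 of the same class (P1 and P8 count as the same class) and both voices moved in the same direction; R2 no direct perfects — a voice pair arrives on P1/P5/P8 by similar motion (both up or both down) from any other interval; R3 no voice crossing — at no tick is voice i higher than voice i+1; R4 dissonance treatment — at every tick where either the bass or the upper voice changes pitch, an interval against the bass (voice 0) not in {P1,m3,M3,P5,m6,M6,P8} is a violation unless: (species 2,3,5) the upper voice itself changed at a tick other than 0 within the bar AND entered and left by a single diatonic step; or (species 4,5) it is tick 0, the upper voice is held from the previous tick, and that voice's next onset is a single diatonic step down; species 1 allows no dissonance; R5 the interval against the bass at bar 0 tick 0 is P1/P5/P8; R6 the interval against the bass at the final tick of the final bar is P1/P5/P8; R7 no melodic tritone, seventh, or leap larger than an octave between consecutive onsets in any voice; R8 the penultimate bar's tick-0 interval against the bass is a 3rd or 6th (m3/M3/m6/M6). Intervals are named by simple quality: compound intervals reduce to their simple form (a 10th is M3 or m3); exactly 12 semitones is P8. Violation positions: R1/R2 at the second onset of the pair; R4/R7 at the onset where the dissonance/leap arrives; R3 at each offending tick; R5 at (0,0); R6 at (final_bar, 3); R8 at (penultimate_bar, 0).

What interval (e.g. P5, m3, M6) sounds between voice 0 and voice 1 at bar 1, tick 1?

P1

voice 0=A3 voice 1=A3 -> P1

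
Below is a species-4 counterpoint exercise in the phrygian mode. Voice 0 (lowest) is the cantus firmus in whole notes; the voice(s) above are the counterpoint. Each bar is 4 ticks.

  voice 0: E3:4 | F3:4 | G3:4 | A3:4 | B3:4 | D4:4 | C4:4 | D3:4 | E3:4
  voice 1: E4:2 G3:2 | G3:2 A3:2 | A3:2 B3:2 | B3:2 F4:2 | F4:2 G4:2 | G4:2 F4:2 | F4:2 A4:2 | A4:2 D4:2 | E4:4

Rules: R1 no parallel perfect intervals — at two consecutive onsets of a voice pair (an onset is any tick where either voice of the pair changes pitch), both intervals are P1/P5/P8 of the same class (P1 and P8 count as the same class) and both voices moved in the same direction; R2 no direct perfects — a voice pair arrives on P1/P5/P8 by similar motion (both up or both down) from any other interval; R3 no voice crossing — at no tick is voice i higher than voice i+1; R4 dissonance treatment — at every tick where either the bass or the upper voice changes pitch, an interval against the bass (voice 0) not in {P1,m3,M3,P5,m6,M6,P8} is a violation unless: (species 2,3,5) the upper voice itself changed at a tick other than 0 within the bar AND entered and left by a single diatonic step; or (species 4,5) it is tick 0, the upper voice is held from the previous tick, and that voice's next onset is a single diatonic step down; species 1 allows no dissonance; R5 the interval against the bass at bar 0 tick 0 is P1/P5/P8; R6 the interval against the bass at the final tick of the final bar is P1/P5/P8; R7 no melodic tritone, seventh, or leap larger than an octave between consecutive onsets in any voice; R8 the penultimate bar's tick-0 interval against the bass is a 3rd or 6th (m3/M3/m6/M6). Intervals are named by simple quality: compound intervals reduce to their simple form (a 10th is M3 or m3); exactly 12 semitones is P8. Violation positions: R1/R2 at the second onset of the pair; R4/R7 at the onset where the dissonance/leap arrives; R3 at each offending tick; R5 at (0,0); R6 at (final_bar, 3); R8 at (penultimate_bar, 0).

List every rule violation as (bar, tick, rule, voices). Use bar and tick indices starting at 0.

bar 0: v0=E3 v1=E4 downbeat P8
bar 1: v0=F3 v1=G3 downbeat M2
bar 2: v0=G3 v1=A3 downbeat M2
bar 3: v0=A3 v1=B3 downbeat M2
bar 4: v0=B3 v1=F4 downbeat TT
bar 5: v0=D4 v1=G4 downbeat P4
bar 6: v0=C4 v1=F4 downbeat P4
bar 7: v0=D3 v1=A4 downbeat P5
bar 8: v0=E3 v1=E4 downbeat P8
  -> R4 @ bar 1 tick 0 v(0, 1): F3/G3 M2 untreated
  -> R4 @ bar 2 tick 0 v(0, 1): G3/A3 M2 untreated
  -> R4 @ bar 3 tick 0 v(0, 1): A3/B3 M2 untreated
  -> R7 @ bar 3 tick 2 v(1,): B3->F4 leap 6st
  -> R4 @ bar 4 tick 0 v(0, 1): B3/F4 TT untreated
  -> R4 @ bar 6 tick 0 v(0, 1): C4/F4 P4 untreated
  -> R7 @ bar 7 tick 0 v(0,): C4->D3 leap 10st
  -> R8 @ bar 7 tick 0 v(0, 1): penult P5 not 3rd/6th
  -> R1 @ bar 8 tick 0 v(0, 1): D3/D4 P8 -> E3/E4 P8 similar

(1, 0, R4, (0, 1))
(2, 0, R4, (0, 1))
(3, 0, R4, (0, 1))
(3, 2, R7, (1,))
(4, 0, R4, (0, 1))
(6, 0, R4, (0, 1))
(7, 0, R7, (0,))
(7, 0, R8, (0, 1))
(8, 0, R1, (0, 1))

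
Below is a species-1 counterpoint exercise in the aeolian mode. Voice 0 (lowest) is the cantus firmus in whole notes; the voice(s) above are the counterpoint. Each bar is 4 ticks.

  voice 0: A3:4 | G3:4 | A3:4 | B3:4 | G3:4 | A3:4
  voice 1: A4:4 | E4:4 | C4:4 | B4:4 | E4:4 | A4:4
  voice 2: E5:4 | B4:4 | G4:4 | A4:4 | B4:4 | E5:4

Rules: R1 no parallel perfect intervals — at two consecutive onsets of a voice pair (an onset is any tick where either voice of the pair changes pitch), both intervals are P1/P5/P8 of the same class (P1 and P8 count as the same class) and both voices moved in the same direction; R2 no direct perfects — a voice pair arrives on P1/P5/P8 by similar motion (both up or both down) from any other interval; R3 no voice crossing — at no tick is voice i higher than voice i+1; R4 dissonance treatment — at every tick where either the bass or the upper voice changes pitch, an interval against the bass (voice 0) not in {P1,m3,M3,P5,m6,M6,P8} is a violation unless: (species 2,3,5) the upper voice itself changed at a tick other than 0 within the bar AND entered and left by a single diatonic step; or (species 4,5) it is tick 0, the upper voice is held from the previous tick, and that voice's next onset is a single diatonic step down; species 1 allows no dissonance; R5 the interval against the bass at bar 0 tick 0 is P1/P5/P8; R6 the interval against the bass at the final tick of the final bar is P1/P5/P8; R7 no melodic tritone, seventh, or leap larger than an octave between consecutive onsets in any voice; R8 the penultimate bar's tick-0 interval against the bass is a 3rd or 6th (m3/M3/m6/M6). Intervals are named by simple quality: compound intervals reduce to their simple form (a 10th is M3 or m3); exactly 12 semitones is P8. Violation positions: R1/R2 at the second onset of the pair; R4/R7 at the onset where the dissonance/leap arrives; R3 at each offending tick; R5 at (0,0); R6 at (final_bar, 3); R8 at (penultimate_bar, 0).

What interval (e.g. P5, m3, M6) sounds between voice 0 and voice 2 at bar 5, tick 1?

P5

voice 0=A3 voice 2=E5 -> P5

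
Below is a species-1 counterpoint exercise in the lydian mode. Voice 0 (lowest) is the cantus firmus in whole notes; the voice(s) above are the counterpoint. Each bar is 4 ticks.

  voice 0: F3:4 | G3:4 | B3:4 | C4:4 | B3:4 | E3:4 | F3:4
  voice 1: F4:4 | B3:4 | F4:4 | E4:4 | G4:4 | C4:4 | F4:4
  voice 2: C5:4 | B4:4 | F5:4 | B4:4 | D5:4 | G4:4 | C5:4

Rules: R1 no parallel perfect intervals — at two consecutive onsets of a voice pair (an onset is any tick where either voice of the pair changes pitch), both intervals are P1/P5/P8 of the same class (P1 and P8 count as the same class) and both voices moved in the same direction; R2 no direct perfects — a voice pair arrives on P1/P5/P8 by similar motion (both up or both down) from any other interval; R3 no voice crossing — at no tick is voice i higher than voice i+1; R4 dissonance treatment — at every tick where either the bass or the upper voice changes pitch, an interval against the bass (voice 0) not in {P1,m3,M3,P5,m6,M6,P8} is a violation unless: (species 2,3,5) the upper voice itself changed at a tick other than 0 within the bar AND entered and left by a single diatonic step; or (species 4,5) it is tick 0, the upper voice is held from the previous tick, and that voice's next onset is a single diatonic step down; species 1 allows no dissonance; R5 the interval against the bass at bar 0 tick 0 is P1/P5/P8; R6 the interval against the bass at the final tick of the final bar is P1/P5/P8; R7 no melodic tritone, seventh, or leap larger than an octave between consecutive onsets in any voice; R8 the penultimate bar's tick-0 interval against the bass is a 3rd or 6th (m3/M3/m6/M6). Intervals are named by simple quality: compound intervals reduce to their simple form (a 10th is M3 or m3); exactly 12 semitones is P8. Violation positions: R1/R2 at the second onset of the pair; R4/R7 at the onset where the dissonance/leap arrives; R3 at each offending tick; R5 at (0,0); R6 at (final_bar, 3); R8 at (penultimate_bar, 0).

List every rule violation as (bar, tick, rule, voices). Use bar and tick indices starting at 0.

bar 0: v0=F3 v1=F4 v2=C5 downbeat P5
bar 1: v0=G3 v1=B3 v2=B4 downbeat M3
bar 2: v0=B3 v1=F4 v2=F5 downbeat TT
bar 3: v0=C4 v1=E4 v2=B4 downbeat M7
bar 4: v0=B3 v1=G4 v2=D5 downbeat m3
bar 5: v0=E3 v1=C4 v2=G4 downbeat m3
bar 6: v0=F3 v1=F4 v2=C5 downbeat P5
  -> R2 @ bar 1 tick 0 v(1, 2): F4/C5 P5 -> B3/B4 P8 similar
  -> R7 @ bar 1 tick 0 v(1,): F4->B3 leap 6st
  -> R1 @ bar 2 tick 0 v(1, 2): B3/B4 P8 -> F4/F5 P8 similar
  -> R4 @ bar 2 tick 0 v(0, 1): B3/F4 TT untreated
  -> R4 @ bar 2 tick 0 v(0, 2): B3/F5 TT untreated
  -> R7 @ bar 2 tick 0 v(1,): B3->F4 leap 6st
  -> R7 @ bar 2 tick 0 v(2,): B4->F5 leap 6st
  -> R2 @ bar 3 tick 0 v(1, 2): F4/F5 P8 -> E4/B4 P5 similar
  -> R4 @ bar 3 tick 0 v(0, 2): C4/B4 M7 untreated
  -> R7 @ bar 3 tick 0 v(2,): F5->B4 leap 6st
  -> R1 @ bar 4 tick 0 v(1, 2): E4/B4 P5 -> G4/D5 P5 similar
  -> R1 @ bar 5 tick 0 v(1, 2): G4/D5 P5 -> C4/G4 P5 similar
  -> R1 @ bar 6 tick 0 v(1, 2): C4/G4 P5 -> F4/C5 P5 similar
  -> R2 @ bar 6 tick 0 v(0, 1): E3/C4 m6 -> F3/F4 P8 similar
  -> R2 @ bar 6 tick 0 v(0, 2): E3/G4 m3 -> F3/C5 P5 similar

(1, 0, R2, (1, 2))
(1, 0, R7, (1,))
(2, 0, R1, (1, 2))
(2, 0, R4, (0, 1))
(2, 0, R4, (0, 2))
(2, 0, R7, (1,))
(2, 0, R7, (2,))
(3, 0, R2, (1, 2))
(3, 0, R4, (0, 2))
(3, 0, R7, (2,))
(4, 0, R1, (1, 2))
(5, 0, R1, (1, 2))
(6, 0, R1, (1, 2))
(6, 0, R2, (0, 1))
(6, 0, R2, (0, 2))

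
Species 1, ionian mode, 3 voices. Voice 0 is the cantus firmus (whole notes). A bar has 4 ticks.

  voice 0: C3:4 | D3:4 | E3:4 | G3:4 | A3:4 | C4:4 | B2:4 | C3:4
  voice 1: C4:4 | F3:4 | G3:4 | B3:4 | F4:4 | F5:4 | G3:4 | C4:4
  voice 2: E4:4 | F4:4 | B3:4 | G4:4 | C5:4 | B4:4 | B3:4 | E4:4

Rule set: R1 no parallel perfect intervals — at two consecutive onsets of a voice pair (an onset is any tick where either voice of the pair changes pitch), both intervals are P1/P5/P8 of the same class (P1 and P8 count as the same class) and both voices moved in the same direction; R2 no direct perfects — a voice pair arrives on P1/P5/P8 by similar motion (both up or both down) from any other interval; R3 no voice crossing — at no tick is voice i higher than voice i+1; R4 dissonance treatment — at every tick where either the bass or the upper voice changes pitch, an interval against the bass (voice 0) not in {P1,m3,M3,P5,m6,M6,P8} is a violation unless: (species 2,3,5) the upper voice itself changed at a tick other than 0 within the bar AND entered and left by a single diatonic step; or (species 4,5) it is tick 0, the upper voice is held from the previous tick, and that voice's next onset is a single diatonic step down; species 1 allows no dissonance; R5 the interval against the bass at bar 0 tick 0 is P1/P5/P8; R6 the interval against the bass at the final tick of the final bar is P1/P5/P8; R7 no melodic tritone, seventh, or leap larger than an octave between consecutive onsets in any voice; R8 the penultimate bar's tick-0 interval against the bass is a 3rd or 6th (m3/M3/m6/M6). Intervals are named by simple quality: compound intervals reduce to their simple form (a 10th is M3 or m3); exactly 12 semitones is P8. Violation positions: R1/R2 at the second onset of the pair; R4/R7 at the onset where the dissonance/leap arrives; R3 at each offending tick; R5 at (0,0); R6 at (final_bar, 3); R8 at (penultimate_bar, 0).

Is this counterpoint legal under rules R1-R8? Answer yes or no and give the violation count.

bar 0: v0=C3 v1=C4 v2=E4 (M3)
bar 1: v0=D3 v1=F3 v2=F4 (m3)
bar 2: v0=E3 v1=G3 v2=B3 (P5)
bar 3: v0=G3 v1=B3 v2=G4 (P8)
bar 4: v0=A3 v1=F4 v2=C5 (m3)
bar 5: v0=C4 v1=F5 v2=B4 (M7)
bar 6: v0=B2 v1=G3 v2=B3 (P8)
bar 7: v0=C3 v1=C4 v2=E4 (M3)
  R5 @ bar0.0: opens on M3
  R7 @ bar2.0: F4->B3 leap 6st
  R2 @ bar3.0: E3/B3 P5 -> G3/G4 P8 similar
  R2 @ bar4.0: B3/G4 m6 -> F4/C5 P5 similar
  R7 @ bar4.0: B3->F4 leap 6st
  R3 @ bar5.0: F5 above B4
  R4 @ bar5.0: C4/F5 P4 untreated
  R4 @ bar5.0: C4/B4 M7 untreated
  R3 @ bar5.1: F5 above B4
  R3 @ bar5.2: F5 above B4
  R3 @ bar5.3: F5 above B4
  R2 @ bar6.0: C4/B4 M7 -> B2/B3 P8 similar
  R7 @ bar6.0: C4->B2 leap 13st
  R7 @ bar6.0: F5->G3 leap 22st
  R8 @ bar6.0: penult P8 not 3rd/6th
  R2 @ bar7.0: B2/G3 m6 -> C3/C4 P8 similar
  R6 @ bar7.3: closes on M3

No (17 violations)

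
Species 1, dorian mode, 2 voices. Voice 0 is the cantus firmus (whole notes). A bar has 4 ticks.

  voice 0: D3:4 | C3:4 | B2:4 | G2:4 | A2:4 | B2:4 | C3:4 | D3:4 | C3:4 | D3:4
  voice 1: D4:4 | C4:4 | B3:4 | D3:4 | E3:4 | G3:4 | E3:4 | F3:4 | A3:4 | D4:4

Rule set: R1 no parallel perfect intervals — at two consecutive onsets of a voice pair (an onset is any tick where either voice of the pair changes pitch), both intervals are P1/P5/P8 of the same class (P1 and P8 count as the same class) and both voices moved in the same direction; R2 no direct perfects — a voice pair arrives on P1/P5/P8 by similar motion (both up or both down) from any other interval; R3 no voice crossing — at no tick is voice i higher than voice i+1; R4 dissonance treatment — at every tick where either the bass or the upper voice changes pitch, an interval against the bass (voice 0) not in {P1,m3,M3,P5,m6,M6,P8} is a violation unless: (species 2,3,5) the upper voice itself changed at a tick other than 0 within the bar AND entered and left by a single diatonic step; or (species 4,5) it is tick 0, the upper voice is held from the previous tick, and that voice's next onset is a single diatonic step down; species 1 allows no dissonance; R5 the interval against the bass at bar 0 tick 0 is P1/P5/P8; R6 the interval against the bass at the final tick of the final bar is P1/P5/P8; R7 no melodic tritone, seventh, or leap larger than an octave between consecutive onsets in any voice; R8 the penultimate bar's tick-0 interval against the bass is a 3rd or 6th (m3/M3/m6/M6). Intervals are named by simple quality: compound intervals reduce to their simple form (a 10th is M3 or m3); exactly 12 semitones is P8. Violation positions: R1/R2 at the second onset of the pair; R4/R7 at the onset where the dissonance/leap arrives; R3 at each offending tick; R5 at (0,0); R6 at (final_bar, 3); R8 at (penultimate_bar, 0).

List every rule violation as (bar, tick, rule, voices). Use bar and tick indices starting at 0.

(1, 0, R1, (0, 1))
(2, 0, R1, (0, 1))
(3, 0, R2, (0, 1))
(4, 0, R1, (0, 1))
(9, 0, R2, (0, 1))

bar 0: v0=D3 v1=D4 downbeat P8
bar 1: v0=C3 v1=C4 downbeat P8
bar 2: v0=B2 v1=B3 downbeat P8
bar 3: v0=G2 v1=D3 downbeat P5
bar 4: v0=A2 v1=E3 downbeat P5
bar 5: v0=B2 v1=G3 downbeat m6
bar 6: v0=C3 v1=E3 downbeat M3
bar 7: v0=D3 v1=F3 downbeat m3
bar 8: v0=C3 v1=A3 downbeat M6
bar 9: v0=D3 v1=D4 downbeat P8
  -> R1 @ bar 1 tick 0 v(0, 1): D3/D4 P8 -> C3/C4 P8 similar
  -> R1 @ bar 2 tick 0 v(0, 1): C3/C4 P8 -> B2/B3 P8 similar
  -> R2 @ bar 3 tick 0 v(0, 1): B2/B3 P8 -> G2/D3 P5 similar
  -> R1 @ bar 4 tick 0 v(0, 1): G2/D3 P5 -> A2/E3 P5 similar
  -> R2 @ bar 9 tick 0 v(0, 1): C3/A3 M6 -> D3/D4 P8 similar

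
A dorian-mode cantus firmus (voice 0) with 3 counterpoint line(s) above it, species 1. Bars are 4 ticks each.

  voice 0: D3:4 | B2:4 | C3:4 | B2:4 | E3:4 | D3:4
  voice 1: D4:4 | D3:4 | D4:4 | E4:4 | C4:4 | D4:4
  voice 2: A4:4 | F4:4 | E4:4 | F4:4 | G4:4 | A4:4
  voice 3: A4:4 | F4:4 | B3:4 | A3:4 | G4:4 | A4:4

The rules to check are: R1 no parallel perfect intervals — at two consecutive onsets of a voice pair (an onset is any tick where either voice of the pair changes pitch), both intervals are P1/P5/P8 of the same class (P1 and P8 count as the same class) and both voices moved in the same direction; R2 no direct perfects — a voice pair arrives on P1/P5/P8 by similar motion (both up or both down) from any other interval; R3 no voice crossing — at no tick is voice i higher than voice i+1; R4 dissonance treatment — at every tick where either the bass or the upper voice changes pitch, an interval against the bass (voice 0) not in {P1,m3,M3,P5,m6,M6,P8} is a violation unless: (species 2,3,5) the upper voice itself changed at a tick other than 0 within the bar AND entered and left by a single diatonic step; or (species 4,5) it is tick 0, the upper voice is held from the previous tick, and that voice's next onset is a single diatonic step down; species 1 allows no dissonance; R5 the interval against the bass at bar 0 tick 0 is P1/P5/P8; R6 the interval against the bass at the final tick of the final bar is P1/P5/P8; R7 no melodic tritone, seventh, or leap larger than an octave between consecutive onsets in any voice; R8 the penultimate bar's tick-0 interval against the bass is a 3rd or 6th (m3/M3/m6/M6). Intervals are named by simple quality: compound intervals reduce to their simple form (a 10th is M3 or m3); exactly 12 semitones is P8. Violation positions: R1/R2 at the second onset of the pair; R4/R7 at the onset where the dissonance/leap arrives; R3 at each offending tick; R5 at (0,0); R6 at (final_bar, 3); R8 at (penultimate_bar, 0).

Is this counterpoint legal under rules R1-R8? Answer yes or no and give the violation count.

bar 0: v0=D3 v1=D4 v2=A4 v3=A4 (P5)
bar 1: v0=B2 v1=D3 v2=F4 v3=F4 (TT)
bar 2: v0=C3 v1=D4 v2=E4 v3=B3 (M7)
bar 3: v0=B2 v1=E4 v2=F4 v3=A3 (m7)
bar 4: v0=E3 v1=C4 v2=G4 v3=G4 (m3)
bar 5: v0=D3 v1=D4 v2=A4 v3=A4 (P5)
  R1 @ bar1.0: A4/A4 P1 -> F4/F4 P1 similar
  R4 @ bar1.0: B2/F4 TT untreated
  R4 @ bar1.0: B2/F4 TT untreated
  R3 @ bar2.0: E4 above B3
  R4 @ bar2.0: C3/D4 M2 untreated
  R4 @ bar2.0: C3/B3 M7 untreated
  R7 @ bar2.0: F4->B3 leap 6st
  R3 @ bar2.1: E4 above B3
  R3 @ bar2.2: E4 above B3
  R3 @ bar2.3: E4 above B3
  R3 @ bar3.0: F4 above A3
  R4 @ bar3.0: B2/E4 P4 untreated
  R4 @ bar3.0: B2/F4 TT untreated
  R4 @ bar3.0: B2/A3 m7 untreated
  R3 @ bar3.1: F4 above A3
  R3 @ bar3.2: F4 above A3
  R3 @ bar3.3: F4 above A3
  R2 @ bar4.0: F4/A3 m6 -> G4/G4 P1 similar
  R7 @ bar4.0: A3->G4 leap 10st
  R1 @ bar5.0: C4/G4 P5 -> D4/A4 P5 similar
  R1 @ bar5.0: C4/G4 P5 -> D4/A4 P5 similar
  R1 @ bar5.0: G4/G4 P1 -> A4/A4 P1 similar

No (22 violations)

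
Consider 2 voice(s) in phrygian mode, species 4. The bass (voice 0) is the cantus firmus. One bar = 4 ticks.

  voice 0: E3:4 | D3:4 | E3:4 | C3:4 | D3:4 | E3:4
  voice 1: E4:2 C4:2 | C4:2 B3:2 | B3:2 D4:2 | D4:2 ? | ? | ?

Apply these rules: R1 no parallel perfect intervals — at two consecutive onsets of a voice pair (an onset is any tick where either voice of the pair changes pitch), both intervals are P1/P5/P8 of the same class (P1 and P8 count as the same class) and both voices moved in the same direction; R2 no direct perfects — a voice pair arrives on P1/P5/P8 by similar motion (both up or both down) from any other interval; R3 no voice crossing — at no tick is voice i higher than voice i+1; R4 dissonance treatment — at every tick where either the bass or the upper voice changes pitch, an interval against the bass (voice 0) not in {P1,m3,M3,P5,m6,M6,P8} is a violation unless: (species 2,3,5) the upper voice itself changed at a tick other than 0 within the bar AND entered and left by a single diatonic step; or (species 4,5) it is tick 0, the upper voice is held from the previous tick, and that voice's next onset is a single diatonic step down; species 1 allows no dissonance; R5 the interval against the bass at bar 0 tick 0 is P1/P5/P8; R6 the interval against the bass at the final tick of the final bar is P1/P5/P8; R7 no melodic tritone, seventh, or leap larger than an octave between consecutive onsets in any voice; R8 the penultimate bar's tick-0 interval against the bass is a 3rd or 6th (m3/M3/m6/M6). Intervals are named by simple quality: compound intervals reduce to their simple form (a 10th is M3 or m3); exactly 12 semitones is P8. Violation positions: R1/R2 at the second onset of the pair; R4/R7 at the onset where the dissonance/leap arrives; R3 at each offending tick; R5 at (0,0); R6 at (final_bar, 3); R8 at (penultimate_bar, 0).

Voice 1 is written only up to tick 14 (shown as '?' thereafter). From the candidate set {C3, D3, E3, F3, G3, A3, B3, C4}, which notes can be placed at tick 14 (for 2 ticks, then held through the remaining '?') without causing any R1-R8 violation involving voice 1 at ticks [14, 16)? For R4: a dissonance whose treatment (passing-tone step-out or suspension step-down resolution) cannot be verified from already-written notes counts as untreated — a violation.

{A3, C4, G3}

C3: violates R7
D3: violates R4
E3: violates R7
F3: violates R4
G3: legal
A3: legal
B3: violates R4
C4: legal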